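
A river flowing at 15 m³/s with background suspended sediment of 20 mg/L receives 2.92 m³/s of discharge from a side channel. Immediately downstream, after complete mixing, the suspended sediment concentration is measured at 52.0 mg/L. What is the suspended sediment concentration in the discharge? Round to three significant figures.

Mass balance: 15.00·20.00 + 2.920·Cₑ = 17.92·52.00
→ Cₑ = (17.92·52.00 − 15.00·20.00) / 2.920 = 216.4 mg/L.

216 mg/L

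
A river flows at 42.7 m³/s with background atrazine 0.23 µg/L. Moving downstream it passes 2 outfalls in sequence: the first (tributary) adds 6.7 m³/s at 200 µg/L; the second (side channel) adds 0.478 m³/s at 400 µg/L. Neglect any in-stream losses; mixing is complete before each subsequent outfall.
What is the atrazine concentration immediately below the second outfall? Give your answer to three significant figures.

30.9 µg/L

Outfall 1: combined Q = 49.40 m³/s; C = (42.70·0.2300 + 6.700·200.0)/49.40 = 27.32 µg/L.
Outfall 2: combined Q = 49.88 m³/s; C = (49.40·27.32 + 0.4780·400.0)/49.88 = 30.90 µg/L.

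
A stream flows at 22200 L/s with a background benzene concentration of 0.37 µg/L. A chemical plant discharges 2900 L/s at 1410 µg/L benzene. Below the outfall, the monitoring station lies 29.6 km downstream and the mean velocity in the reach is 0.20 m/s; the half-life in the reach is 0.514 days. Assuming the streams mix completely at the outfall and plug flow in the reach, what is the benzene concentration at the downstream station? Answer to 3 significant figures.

Mixed concentration C = ΣQC/ΣQ = (22200·0.3700 + 2900·1410) / 25100 = 4097000/25100 = 163.2 µg/L.
Travel time t = 29.6·1000 / 0.20 = 148000 s = 41.11 h.
Half-life 0.514 d → k = ln 2 / 0.514 = 1.349 d⁻¹.
After decay, C = 163.2 × e^(−kt) = 163.2 × 0.09926 = 16.20 µg/L.

16.2 µg/L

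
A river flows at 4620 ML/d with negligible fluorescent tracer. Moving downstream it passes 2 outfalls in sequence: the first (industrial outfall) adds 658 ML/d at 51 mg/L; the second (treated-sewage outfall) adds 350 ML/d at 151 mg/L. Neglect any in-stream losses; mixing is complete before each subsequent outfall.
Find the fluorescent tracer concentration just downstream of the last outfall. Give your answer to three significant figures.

After outfall 1: Q = 4620 + 658.0 = 5278 ML/d; C = (4620·0 + 658.0·51.00)/5278 = 6.358 mg/L.
After outfall 2: Q = 5278 + 350.0 = 5628 ML/d; C = (5278·6.358 + 350.0·151.0)/5628 = 15.35 mg/L.

15.4 mg/L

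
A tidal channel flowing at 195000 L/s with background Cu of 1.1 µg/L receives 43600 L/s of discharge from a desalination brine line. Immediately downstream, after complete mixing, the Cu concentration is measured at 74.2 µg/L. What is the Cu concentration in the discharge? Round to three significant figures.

401 µg/L

Mass balance: 195000·1.100 + 43600·Cₑ = 238600·74.20
→ Cₑ = (238600·74.20 − 195000·1.100) / 43600 = 401.1 µg/L.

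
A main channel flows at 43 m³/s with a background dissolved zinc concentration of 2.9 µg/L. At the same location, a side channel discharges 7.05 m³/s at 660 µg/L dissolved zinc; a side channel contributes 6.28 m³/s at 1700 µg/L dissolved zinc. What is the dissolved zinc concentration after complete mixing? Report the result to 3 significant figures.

Conservation of mass: C = (43.00·2.900 + 7.050·660.0 + 6.280·1700) / 56.33 = 15450/56.33 = 274.3 µg/L.

274 µg/L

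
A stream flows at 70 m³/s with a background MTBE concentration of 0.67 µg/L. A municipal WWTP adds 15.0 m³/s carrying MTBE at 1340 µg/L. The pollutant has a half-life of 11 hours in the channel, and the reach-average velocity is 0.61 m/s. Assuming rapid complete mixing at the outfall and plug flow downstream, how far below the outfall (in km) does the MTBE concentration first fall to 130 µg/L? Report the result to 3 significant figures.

Conservation of mass: C = (70.00·0.6700 + 15.00·1340) / 85.00 = 20150/85.00 = 237.0 µg/L.
Half-life 11 h → k = ln 2 / 11 = 0.06301 h⁻¹ = 1.512 d⁻¹.
Set 237.0·exp(−k·t) = 130 → t = ln(237.0/130)/k = 34310 s = 9.532 h.
Distance = v·t = 0.61·34310 = 20930 m = 20.93 km.

20.9 km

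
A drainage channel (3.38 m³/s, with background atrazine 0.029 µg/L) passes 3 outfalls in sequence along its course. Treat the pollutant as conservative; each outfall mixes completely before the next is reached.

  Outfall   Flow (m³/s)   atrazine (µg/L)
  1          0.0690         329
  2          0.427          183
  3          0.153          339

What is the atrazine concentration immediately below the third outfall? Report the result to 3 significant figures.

Outfall 1: combined Q = 3.449 m³/s; C = (3.380·0.02900 + 0.06900·329.0)/3.449 = 6.610 µg/L.
Outfall 2: combined Q = 3.876 m³/s; C = (3.449·6.610 + 0.4270·183.0)/3.876 = 26.04 µg/L.
Outfall 3: combined Q = 4.029 m³/s; C = (3.876·26.04 + 0.1530·339.0)/4.029 = 37.93 µg/L.

37.9 µg/L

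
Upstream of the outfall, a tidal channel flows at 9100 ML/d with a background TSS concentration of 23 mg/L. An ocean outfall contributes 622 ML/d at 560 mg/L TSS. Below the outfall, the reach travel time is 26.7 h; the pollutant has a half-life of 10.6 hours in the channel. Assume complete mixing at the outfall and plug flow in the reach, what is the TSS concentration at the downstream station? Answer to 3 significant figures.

Conservation of mass: C = (9100·23.00 + 622.0·560.0) / 9722 = 557600/9722 = 57.36 mg/L.
Half-life 10.6 h → k = ln 2 / 10.6 = 0.06539 h⁻¹ = 1.569 d⁻¹.
Decay over the reach: 57.36·exp(−kt) = 57.36·0.1745 = 10.01 mg/L.

10.0 mg/L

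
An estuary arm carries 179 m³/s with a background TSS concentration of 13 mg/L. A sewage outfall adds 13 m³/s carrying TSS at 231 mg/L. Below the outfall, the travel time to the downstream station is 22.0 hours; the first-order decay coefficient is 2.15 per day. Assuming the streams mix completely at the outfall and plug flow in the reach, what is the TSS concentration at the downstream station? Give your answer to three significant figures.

3.87 mg/L

Mixed concentration C = ΣQC/ΣQ = (179.0·13.00 + 13.00·231.0) / 192.0 = 5330/192.0 = 27.76 mg/L.
After decay, C = 27.76 × e^(−kt) = 27.76 × 0.1393 = 3.868 mg/L.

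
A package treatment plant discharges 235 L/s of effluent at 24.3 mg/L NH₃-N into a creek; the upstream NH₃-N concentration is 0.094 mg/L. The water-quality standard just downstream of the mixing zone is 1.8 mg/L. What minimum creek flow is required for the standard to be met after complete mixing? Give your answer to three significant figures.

Set C_mix = 1.8: (Q·0.09400 + 235.0·24.30) / (Q + 235.0) = 1.8
→ Q = 235.0·(24.30 − 1.8)/(1.8 − 0.09400) = 3099 L/s.

3100 L/s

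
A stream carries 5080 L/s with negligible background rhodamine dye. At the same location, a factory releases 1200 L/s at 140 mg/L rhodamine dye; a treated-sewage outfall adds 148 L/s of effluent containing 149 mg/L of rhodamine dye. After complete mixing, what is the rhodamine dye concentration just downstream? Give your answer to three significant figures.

29.6 mg/L

Flow-weighted average: C = (5080·0 + 1200·140.0 + 148.0·149.0) / 6428 = 190100/6428 = 29.57 mg/L.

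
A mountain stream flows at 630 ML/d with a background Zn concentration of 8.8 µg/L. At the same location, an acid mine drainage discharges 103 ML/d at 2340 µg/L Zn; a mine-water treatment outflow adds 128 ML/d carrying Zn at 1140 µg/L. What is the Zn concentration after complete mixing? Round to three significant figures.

Mixed concentration C = ΣQC/ΣQ = (630.0·8.800 + 103.0·2340 + 128.0·1140) / 861.0 = 392500/861.0 = 455.8 µg/L.

456 µg/L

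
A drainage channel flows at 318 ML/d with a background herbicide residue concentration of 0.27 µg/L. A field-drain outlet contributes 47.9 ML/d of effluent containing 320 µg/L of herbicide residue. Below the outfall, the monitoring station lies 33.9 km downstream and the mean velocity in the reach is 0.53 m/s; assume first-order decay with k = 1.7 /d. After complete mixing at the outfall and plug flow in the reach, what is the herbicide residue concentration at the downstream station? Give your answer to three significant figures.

12.0 µg/L

After mixing, C = (318.0·0.2700 + 47.90·320.0) / 365.9 = 15410/365.9 = 42.13 µg/L.
Travel time t = 33.9·1000 / 0.53 = 63960 s = 17.77 h.
Decay over the reach: 42.13·exp(−kt) = 42.13·0.2841 = 11.97 µg/L.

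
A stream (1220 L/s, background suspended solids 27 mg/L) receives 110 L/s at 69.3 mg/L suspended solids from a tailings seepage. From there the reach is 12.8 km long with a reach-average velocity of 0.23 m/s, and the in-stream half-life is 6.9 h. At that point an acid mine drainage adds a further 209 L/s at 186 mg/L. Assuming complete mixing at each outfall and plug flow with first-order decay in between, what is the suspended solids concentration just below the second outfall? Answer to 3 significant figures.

30.8 mg/L

After mixing, C = (1220·27.00 + 110.0·69.30) / 1330 = 40560/1330 = 30.50 mg/L; combined flow 1330 L/s.
Travel time t = 12.8·1000 / 0.23 = 55650 s = 15.46 h.
Half-life 6.9 h → k = ln 2 / 6.9 = 0.1005 h⁻¹ = 2.411 d⁻¹.
Applying C = C₀e^(−kt): 30.50 × 0.2116 = 6.454 mg/L.
Second outfall: C = (1330·6.454 + 209.0·186.0)/1539 = 30.84 mg/L.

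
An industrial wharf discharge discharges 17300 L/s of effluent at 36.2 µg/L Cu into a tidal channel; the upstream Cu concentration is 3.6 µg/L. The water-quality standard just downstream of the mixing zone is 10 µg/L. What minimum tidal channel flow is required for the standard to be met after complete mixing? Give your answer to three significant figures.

70800 L/s

Set C_mix = 10: (Q·3.600 + 17300·36.20) / (Q + 17300) = 10
→ Q = 17300·(36.20 − 10)/(10 − 3.600) = 70820 L/s.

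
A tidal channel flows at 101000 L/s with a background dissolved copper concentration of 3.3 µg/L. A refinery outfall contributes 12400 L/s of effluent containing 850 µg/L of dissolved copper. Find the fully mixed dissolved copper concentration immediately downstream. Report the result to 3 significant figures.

Mass balance: C = (101000·3.300 + 12400·850.0) / 113400 = 10870000/113400 = 95.88 µg/L.

95.9 µg/L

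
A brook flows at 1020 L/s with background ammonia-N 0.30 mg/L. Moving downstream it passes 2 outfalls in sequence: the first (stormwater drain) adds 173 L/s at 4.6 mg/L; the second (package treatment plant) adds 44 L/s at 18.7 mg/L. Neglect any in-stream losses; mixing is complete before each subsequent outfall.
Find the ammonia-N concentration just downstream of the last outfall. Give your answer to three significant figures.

Outfall 1: combined Q = 1193 L/s; C = (1020·0.3000 + 173.0·4.600)/1193 = 0.9236 mg/L.
Outfall 2: combined Q = 1237 L/s; C = (1193·0.9236 + 44.00·18.70)/1237 = 1.556 mg/L.

1.56 mg/L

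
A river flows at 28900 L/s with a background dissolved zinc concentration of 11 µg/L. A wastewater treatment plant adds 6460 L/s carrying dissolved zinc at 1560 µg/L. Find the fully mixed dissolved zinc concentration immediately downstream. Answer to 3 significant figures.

294 µg/L

After mixing, C = (28900·11.00 + 6460·1560) / 35360 = 10400000/35360 = 294.0 µg/L.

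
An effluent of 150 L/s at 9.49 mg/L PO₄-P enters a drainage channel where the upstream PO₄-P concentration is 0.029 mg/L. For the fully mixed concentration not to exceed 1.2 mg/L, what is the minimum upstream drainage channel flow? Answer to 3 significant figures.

Set C_mix = 1.2: (Q·0.02900 + 150.0·9.490) / (Q + 150.0) = 1.2
→ Q = 150.0·(9.490 − 1.2)/(1.2 − 0.02900) = 1062 L/s.

1060 L/s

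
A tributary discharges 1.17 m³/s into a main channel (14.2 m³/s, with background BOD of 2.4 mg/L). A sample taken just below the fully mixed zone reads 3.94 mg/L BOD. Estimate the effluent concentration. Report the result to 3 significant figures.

Mass balance: 14.20·2.400 + 1.170·Cₑ = 15.37·3.940
→ Cₑ = (15.37·3.940 − 14.20·2.400) / 1.170 = 22.63 mg/L.

22.6 mg/L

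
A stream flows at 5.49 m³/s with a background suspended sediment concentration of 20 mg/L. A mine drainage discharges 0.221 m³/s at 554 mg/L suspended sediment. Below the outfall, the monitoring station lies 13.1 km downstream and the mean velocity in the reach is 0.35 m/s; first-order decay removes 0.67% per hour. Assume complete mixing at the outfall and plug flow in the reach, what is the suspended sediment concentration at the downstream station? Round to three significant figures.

After mixing, C = (5.490·20.00 + 0.2210·554.0) / 5.711 = 232.2/5.711 = 40.66 mg/L.
Travel time t = 13.1·1000 / 0.35 = 37430 s = 10.40 h.
0.67%/h lost → k = −ln(1 − 0.0067) = 0.006723 h⁻¹.
Applying C = C₀e^(−kt): 40.66 × 0.9325 = 37.92 mg/L.

37.9 mg/L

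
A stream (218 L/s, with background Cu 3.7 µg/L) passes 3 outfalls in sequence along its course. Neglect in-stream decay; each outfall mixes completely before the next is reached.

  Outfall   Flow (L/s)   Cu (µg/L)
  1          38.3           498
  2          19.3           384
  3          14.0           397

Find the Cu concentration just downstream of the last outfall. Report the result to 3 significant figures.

Below outfall 1: Q → 256.3 L/s, C = (218.0·3.700 + 38.30·498.0)/256.3 = 77.57 µg/L.
Below outfall 2: Q → 275.6 L/s, C = (256.3·77.57 + 19.30·384.0)/275.6 = 99.02 µg/L.
Below outfall 3: Q → 289.6 L/s, C = (275.6·99.02 + 14.00·397.0)/289.6 = 113.4 µg/L.

113 µg/L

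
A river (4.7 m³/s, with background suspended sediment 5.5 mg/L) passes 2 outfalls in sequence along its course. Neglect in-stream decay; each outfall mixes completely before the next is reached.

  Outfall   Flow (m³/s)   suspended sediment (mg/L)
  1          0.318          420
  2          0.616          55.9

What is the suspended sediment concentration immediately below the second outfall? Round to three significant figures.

Outfall 1: combined Q = 5.018 m³/s; C = (4.700·5.500 + 0.3180·420.0)/5.018 = 31.77 mg/L.
Outfall 2: combined Q = 5.634 m³/s; C = (5.018·31.77 + 0.6160·55.90)/5.634 = 34.41 mg/L.

34.4 mg/L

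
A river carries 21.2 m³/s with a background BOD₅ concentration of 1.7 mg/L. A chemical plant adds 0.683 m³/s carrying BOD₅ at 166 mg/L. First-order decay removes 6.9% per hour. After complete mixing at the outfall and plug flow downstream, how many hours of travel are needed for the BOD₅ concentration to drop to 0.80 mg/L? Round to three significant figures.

30.0 h

Mass balance: C = (21.20·1.700 + 0.6830·166.0) / 21.88 = 149.4/21.88 = 6.828 mg/L.
6.9%/h lost → k = −ln(1 − 0.069) = 0.07150 h⁻¹.
6.828·exp(−k·t) = 0.80 → t = ln(6.828/0.80)/k = 108000 s = 29.99 h.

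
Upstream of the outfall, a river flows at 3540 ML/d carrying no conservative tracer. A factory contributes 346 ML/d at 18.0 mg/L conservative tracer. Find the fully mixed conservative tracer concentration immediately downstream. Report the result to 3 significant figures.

1.60 mg/L

Mass balance: C = (3540·0 + 346.0·18.00) / 3886 = 6228/3886 = 1.603 mg/L.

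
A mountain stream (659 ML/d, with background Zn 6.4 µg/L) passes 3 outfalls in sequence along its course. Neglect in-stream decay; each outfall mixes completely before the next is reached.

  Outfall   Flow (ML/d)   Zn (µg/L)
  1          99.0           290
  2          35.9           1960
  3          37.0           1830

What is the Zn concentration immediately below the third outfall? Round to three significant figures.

Outfall 1: combined Q = 758.0 ML/d; C = (659.0·6.400 + 99.00·290.0)/758.0 = 43.44 µg/L.
Outfall 2: combined Q = 793.9 ML/d; C = (758.0·43.44 + 35.90·1960)/793.9 = 130.1 µg/L.
Outfall 3: combined Q = 830.9 ML/d; C = (793.9·130.1 + 37.00·1830)/830.9 = 205.8 µg/L.

206 µg/L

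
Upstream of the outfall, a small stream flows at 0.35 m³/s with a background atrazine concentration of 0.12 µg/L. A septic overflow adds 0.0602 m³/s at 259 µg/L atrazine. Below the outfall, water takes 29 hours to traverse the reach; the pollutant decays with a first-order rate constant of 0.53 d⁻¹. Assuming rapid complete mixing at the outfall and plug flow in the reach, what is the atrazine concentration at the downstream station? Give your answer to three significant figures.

Flow-weighted average: C = (0.3500·0.1200 + 0.06020·259.0) / 0.4102 = 15.63/0.4102 = 38.11 µg/L.
Applying C = C₀e^(−kt): 38.11 × 0.5271 = 20.09 µg/L.

20.1 µg/L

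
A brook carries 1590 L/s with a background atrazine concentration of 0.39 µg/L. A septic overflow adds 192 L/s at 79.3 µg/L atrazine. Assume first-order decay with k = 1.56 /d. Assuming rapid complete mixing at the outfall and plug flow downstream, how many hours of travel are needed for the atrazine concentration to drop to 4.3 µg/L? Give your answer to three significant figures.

11.2 h

Mass balance: C = (1590·0.3900 + 192.0·79.30) / 1782 = 15850/1782 = 8.892 µg/L.
8.892·exp(−k·t) = 4.3 → t = ln(8.892/4.3)/k = 40240 s = 11.18 h.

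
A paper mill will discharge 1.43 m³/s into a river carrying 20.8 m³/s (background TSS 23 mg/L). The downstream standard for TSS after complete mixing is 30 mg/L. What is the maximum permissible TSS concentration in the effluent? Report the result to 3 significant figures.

132 mg/L

At the limit, (Qr·Cr + Qe·Cₑ)/(Qr + Qe) = 30:
Cₑ = (22.23·30 − 20.80·23.00) / 1.430 = 131.8 mg/L.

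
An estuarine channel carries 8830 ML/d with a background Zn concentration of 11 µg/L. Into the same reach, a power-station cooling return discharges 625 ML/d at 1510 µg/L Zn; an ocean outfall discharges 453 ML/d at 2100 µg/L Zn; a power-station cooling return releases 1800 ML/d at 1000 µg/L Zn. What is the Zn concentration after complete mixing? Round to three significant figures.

Mixed concentration C = ΣQC/ΣQ = (8830·11.00 + 625.0·1510 + 453.0·2100 + 1800·1000) / 11710 = 3792000/11710 = 323.9 µg/L.

324 µg/L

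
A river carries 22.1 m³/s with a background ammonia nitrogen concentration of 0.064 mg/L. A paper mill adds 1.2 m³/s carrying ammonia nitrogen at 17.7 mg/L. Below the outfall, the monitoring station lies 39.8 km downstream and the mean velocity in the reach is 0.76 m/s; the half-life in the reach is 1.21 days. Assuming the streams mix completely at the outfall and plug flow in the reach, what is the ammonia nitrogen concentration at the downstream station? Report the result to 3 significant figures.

Mixed concentration C = ΣQC/ΣQ = (22.10·0.06400 + 1.200·17.70) / 23.30 = 22.65/23.30 = 0.9723 mg/L.
Travel time t = 39.8·1000 / 0.76 = 52370 s = 14.55 h.
Half-life 1.21 d → k = ln 2 / 1.21 = 0.5728 d⁻¹.
Decay over the reach: 0.9723·exp(−kt) = 0.9723·0.7067 = 0.6871 mg/L.

0.687 mg/L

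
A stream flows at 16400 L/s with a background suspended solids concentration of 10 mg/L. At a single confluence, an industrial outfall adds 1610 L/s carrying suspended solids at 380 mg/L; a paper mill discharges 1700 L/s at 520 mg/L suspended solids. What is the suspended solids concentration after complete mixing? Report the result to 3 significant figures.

84.2 mg/L

Flow-weighted average: C = (16400·10.00 + 1610·380.0 + 1700·520.0) / 19710 = 1660000/19710 = 84.21 mg/L.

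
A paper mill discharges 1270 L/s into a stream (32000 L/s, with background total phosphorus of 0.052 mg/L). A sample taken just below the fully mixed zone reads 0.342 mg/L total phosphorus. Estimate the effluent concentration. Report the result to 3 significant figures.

Mass balance: 32000·0.05200 + 1270·Cₑ = 33270·0.3420
→ Cₑ = (33270·0.3420 − 32000·0.05200) / 1270 = 7.649 mg/L.

7.65 mg/L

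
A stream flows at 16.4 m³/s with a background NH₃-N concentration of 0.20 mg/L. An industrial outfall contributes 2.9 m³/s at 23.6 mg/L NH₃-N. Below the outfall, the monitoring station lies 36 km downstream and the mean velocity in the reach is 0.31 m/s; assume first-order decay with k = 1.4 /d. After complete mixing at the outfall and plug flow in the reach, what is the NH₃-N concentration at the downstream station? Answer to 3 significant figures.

0.566 mg/L

Conservation of mass: C = (16.40·0.2000 + 2.900·23.60) / 19.30 = 71.72/19.30 = 3.716 mg/L.
Travel time t = 36·1000 / 0.31 = 116100 s = 32.26 h.
Decay over the reach: 3.716·exp(−kt) = 3.716·0.1523 = 0.5661 mg/L.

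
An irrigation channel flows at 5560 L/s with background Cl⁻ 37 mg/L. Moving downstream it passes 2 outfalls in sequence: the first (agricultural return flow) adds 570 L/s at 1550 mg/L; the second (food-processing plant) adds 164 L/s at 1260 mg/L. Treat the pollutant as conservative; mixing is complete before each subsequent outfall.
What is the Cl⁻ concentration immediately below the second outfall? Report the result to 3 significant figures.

Below outfall 1: Q → 6130 L/s, C = (5560·37.00 + 570.0·1550)/6130 = 177.7 mg/L.
Below outfall 2: Q → 6294 L/s, C = (6130·177.7 + 164.0·1260)/6294 = 205.9 mg/L.

206 mg/L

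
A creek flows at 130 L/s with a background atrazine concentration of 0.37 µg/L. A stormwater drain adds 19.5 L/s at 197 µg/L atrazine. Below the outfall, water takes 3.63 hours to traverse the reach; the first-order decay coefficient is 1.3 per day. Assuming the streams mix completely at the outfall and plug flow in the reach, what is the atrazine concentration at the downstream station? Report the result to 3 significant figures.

21.4 µg/L

Conservation of mass: C = (130.0·0.3700 + 19.50·197.0) / 149.5 = 3890/149.5 = 26.02 µg/L.
First-order decay: C = 26.02·exp(−k·t) = 26.02·0.8215 = 21.37 µg/L.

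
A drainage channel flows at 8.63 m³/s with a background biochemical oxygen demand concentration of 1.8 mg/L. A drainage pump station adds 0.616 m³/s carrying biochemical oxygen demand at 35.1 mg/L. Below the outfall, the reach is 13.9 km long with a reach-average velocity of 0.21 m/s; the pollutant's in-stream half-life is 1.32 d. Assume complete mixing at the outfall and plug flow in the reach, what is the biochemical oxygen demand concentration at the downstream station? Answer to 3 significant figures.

Flow-weighted average: C = (8.630·1.800 + 0.6160·35.10) / 9.246 = 37.16/9.246 = 4.019 mg/L.
Travel time t = 13.9·1000 / 0.21 = 66190 s = 18.39 h.
Half-life 1.32 d → k = ln 2 / 1.32 = 0.5251 d⁻¹.
Applying C = C₀e^(−kt): 4.019 × 0.6688 = 2.688 mg/L.

2.69 mg/L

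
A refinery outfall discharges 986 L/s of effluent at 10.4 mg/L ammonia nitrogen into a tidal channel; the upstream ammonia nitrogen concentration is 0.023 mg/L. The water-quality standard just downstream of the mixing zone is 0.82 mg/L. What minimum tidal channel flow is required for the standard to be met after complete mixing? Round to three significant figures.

11900 L/s

Set C_mix = 0.82: (Q·0.02300 + 986.0·10.40) / (Q + 986.0) = 0.82
→ Q = 986.0·(10.40 − 0.82)/(0.82 − 0.02300) = 11850 L/s.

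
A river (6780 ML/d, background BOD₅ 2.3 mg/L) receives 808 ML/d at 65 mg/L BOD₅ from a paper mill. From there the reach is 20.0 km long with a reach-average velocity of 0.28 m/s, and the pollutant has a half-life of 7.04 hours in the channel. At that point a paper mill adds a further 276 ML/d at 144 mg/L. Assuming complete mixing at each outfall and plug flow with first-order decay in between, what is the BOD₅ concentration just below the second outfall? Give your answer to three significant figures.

Mass balance: C = (6780·2.300 + 808.0·65.00) / 7588 = 68110/7588 = 8.977 mg/L; combined flow 7588 ML/d.
Travel time t = 20.0·1000 / 0.28 = 71430 s = 19.84 h.
Half-life 7.04 h → k = ln 2 / 7.04 = 0.09846 h⁻¹ = 2.363 d⁻¹.
First-order decay: C = 8.977·exp(−k·t) = 8.977·0.1418 = 1.273 mg/L.
Second outfall: C = (7588·1.273 + 276.0·144.0)/7864 = 6.282 mg/L.

6.28 mg/L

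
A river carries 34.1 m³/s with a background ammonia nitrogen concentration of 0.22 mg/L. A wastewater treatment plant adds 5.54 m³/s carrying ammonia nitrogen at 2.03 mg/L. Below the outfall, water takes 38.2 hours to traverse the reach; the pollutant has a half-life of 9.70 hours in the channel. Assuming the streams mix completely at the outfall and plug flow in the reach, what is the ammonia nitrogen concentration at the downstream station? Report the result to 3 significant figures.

Conservation of mass: C = (34.10·0.2200 + 5.540·2.030) / 39.64 = 18.75/39.64 = 0.4730 mg/L.
Half-life 9.70 h → k = ln 2 / 9.70 = 0.07146 h⁻¹ = 1.715 d⁻¹.
First-order decay: C = 0.4730·exp(−k·t) = 0.4730·0.06524 = 0.03086 mg/L.

0.0309 mg/L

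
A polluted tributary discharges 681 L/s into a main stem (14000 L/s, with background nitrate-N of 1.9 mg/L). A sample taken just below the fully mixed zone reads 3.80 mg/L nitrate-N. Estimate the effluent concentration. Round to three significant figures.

Mass balance: 14000·1.900 + 681.0·Cₑ = 14680·3.800
→ Cₑ = (14680·3.800 − 14000·1.900) / 681.0 = 42.86 mg/L.

42.9 mg/L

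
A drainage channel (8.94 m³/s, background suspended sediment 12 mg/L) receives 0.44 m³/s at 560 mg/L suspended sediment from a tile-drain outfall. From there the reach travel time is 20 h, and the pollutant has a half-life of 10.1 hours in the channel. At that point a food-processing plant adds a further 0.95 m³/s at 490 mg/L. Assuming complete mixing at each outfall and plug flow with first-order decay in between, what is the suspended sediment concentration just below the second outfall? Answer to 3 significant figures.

After mixing, C = (8.940·12.00 + 0.4400·560.0) / 9.380 = 353.7/9.380 = 37.71 mg/L; combined flow 9.380 m³/s.
Half-life 10.1 h → k = ln 2 / 10.1 = 0.06863 h⁻¹ = 1.647 d⁻¹.
Decay over the reach: 37.71·exp(−kt) = 37.71·0.2535 = 9.557 mg/L.
At the second outfall, C = (9.380·9.557 + 0.9500·490.0) / (9.380 + 0.9500) = 53.74 mg/L.

53.7 mg/L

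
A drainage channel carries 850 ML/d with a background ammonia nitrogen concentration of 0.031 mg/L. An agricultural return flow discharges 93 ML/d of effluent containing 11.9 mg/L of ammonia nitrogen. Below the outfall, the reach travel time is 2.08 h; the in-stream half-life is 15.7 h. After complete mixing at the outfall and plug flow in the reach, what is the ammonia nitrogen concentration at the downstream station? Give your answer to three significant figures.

Mixed concentration C = ΣQC/ΣQ = (850.0·0.03100 + 93.00·11.90) / 943.0 = 1133/943.0 = 1.202 mg/L.
Half-life 15.7 h → k = ln 2 / 15.7 = 0.04415 h⁻¹ = 1.060 d⁻¹.
First-order decay: C = 1.202·exp(−k·t) = 1.202·0.9123 = 1.096 mg/L.

1.10 mg/L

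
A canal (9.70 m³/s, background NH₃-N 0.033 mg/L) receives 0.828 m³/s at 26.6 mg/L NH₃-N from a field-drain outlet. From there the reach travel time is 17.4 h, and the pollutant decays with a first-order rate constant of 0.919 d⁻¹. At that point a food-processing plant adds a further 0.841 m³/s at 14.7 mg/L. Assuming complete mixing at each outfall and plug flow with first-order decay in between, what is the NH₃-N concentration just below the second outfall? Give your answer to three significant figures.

Mass balance: C = (9.700·0.03300 + 0.8280·26.60) / 10.53 = 22.34/10.53 = 2.122 mg/L; combined flow 10.53 m³/s.
After decay, C = 2.122 × e^(−kt) = 2.122 × 0.5136 = 1.090 mg/L.
Second outfall: C = (10.53·1.090 + 0.8410·14.70)/11.37 = 2.097 mg/L.

2.10 mg/L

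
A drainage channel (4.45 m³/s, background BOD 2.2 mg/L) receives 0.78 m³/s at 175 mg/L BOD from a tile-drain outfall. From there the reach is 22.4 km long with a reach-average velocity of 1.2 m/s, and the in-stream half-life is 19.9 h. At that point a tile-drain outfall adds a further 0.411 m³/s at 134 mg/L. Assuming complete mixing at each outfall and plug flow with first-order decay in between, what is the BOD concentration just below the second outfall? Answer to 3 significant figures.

31.4 mg/L

After mixing, C = (4.450·2.200 + 0.7800·175.0) / 5.230 = 146.3/5.230 = 27.97 mg/L; combined flow 5.230 m³/s.
Travel time t = 22.4·1000 / 1.2 = 18670 s = 5.185 h.
Half-life 19.9 h → k = ln 2 / 19.9 = 0.03483 h⁻¹ = 0.8360 d⁻¹.
After decay, C = 27.97 × e^(−kt) = 27.97 × 0.8348 = 23.35 mg/L.
Second outfall: C = (5.230·23.35 + 0.4110·134.0)/5.641 = 31.41 mg/L.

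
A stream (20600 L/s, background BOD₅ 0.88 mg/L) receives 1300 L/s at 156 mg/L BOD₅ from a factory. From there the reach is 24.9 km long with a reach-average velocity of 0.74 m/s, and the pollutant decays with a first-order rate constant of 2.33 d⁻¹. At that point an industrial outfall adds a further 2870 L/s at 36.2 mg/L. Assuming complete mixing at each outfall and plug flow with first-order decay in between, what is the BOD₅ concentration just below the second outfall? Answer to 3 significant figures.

7.79 mg/L

After mixing, C = (20600·0.8800 + 1300·156.0) / 21900 = 220900/21900 = 10.09 mg/L; combined flow 21900 L/s.
Travel time t = 24.9·1000 / 0.74 = 33650 s = 9.347 h.
Applying C = C₀e^(−kt): 10.09 × 0.4036 = 4.071 mg/L.
At the second outfall, C = (21900·4.071 + 2870·36.20) / (21900 + 2870) = 7.794 mg/L.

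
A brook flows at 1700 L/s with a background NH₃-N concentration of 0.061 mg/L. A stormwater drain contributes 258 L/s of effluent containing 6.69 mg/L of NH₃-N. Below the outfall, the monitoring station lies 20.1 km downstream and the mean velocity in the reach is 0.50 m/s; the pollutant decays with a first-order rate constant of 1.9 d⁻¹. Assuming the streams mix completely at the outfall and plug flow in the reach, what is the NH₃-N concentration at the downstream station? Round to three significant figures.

0.386 mg/L

Mixed concentration C = ΣQC/ΣQ = (1700·0.06100 + 258.0·6.690) / 1958 = 1830/1958 = 0.9345 mg/L.
Travel time t = 20.1·1000 / 0.50 = 40200 s = 11.17 h.
Applying C = C₀e^(−kt): 0.9345 × 0.4131 = 0.3861 mg/L.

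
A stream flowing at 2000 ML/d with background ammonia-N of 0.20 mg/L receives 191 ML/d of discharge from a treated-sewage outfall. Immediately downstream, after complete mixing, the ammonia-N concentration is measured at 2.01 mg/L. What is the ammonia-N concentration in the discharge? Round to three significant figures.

21.0 mg/L

Mass balance: 2000·0.2000 + 191.0·Cₑ = 2191·2.010
→ Cₑ = (2191·2.010 − 2000·0.2000) / 191.0 = 20.96 mg/L.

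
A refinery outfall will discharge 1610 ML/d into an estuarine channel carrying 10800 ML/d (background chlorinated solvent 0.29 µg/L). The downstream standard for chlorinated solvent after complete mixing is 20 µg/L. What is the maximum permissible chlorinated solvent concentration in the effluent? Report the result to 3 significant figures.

At the limit, (Qr·Cr + Qe·Cₑ)/(Qr + Qe) = 20:
Cₑ = (12410·20 − 10800·0.2900) / 1610 = 152.2 µg/L.

152 µg/L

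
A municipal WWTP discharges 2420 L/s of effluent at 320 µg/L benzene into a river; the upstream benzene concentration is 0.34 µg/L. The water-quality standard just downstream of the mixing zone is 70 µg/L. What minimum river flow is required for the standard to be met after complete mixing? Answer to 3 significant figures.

Set C_mix = 70: (Q·0.3400 + 2420·320.0) / (Q + 2420) = 70
→ Q = 2420·(320.0 − 70)/(70 − 0.3400) = 8685 L/s.

8690 L/s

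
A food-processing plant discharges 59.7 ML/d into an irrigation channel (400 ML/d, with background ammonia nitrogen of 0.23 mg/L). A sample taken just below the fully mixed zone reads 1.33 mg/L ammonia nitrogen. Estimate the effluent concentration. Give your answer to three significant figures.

8.70 mg/L

Mass balance: 400.0·0.2300 + 59.70·Cₑ = 459.7·1.330
→ Cₑ = (459.7·1.330 − 400.0·0.2300) / 59.70 = 8.700 mg/L.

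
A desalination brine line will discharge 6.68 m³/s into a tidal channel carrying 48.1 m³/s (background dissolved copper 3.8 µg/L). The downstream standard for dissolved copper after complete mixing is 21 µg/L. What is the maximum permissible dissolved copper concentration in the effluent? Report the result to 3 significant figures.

145 µg/L

At the limit, (Qr·Cr + Qe·Cₑ)/(Qr + Qe) = 21:
Cₑ = (54.78·21 − 48.10·3.800) / 6.680 = 144.9 µg/L.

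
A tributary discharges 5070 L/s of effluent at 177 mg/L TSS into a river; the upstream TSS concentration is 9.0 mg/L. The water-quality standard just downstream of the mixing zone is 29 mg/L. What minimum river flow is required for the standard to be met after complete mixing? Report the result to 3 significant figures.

Set C_mix = 29: (Q·9.000 + 5070·177.0) / (Q + 5070) = 29
→ Q = 5070·(177.0 − 29)/(29 − 9.000) = 37520 L/s.

37500 L/s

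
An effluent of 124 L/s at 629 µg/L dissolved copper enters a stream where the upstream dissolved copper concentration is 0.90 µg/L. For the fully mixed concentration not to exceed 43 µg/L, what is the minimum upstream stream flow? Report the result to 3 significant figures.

Set C_mix = 43: (Q·0.9000 + 124.0·629.0) / (Q + 124.0) = 43
→ Q = 124.0·(629.0 − 43)/(43 − 0.9000) = 1726 L/s.

1730 L/s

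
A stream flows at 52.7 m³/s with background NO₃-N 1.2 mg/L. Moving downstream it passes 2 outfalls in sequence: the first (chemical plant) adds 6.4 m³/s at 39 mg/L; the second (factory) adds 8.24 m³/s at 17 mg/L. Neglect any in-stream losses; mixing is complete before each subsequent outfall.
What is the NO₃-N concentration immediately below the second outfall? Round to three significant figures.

6.73 mg/L

After outfall 1: Q = 52.70 + 6.400 = 59.10 m³/s; C = (52.70·1.200 + 6.400·39.00)/59.10 = 5.293 mg/L.
After outfall 2: Q = 59.10 + 8.240 = 67.34 m³/s; C = (59.10·5.293 + 8.240·17.00)/67.34 = 6.726 mg/L.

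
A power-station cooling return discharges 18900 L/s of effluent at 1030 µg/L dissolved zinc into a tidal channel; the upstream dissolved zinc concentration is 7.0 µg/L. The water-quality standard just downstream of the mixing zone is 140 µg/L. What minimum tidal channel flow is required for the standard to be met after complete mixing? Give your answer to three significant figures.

Set C_mix = 140: (Q·7.000 + 18900·1030) / (Q + 18900) = 140
→ Q = 18900·(1030 − 140)/(140 − 7.000) = 126500 L/s.

126000 L/s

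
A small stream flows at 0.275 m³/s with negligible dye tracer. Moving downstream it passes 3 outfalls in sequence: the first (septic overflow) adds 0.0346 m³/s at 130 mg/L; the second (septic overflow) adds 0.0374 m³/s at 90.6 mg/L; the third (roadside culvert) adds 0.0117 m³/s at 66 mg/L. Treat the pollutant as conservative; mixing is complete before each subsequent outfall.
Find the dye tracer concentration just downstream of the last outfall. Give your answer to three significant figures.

24.1 mg/L

Below outfall 1: Q → 0.3096 m³/s, C = (0.2750·0 + 0.03460·130.0)/0.3096 = 14.53 mg/L.
Below outfall 2: Q → 0.3470 m³/s, C = (0.3096·14.53 + 0.03740·90.60)/0.3470 = 22.73 mg/L.
Below outfall 3: Q → 0.3587 m³/s, C = (0.3470·22.73 + 0.01170·66.00)/0.3587 = 24.14 mg/L.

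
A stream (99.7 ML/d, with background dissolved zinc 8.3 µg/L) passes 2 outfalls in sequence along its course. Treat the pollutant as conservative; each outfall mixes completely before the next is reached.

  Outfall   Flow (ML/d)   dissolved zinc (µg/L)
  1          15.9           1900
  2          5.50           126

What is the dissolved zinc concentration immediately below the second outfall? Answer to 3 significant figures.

262 µg/L

After outfall 1: Q = 99.70 + 15.90 = 115.6 ML/d; C = (99.70·8.300 + 15.90·1900)/115.6 = 268.5 µg/L.
After outfall 2: Q = 115.6 + 5.500 = 121.1 ML/d; C = (115.6·268.5 + 5.500·126.0)/121.1 = 262.0 µg/L.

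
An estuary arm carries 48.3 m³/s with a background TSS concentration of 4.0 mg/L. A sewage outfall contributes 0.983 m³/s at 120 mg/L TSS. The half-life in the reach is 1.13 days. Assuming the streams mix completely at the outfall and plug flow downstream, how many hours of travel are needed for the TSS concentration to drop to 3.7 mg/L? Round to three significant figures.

Mass balance: C = (48.30·4.000 + 0.9830·120.0) / 49.28 = 311.2/49.28 = 6.314 mg/L.
Half-life 1.13 d → k = ln 2 / 1.13 = 0.6134 d⁻¹.
6.314·exp(−k·t) = 3.7 → t = ln(6.314/3.7)/k = 75270 s = 20.91 h.

20.9 h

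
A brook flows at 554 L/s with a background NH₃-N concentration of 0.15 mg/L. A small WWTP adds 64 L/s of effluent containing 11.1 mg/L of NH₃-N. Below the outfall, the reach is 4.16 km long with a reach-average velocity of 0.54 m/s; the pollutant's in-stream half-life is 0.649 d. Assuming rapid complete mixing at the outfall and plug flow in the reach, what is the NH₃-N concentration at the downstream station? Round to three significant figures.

Conservation of mass: C = (554.0·0.1500 + 64.00·11.10) / 618.0 = 793.5/618.0 = 1.284 mg/L.
Travel time t = 4.16·1000 / 0.54 = 7704 s = 2.140 h.
Half-life 0.649 d → k = ln 2 / 0.649 = 1.068 d⁻¹.
Decay over the reach: 1.284·exp(−kt) = 1.284·0.9092 = 1.167 mg/L.

1.17 mg/L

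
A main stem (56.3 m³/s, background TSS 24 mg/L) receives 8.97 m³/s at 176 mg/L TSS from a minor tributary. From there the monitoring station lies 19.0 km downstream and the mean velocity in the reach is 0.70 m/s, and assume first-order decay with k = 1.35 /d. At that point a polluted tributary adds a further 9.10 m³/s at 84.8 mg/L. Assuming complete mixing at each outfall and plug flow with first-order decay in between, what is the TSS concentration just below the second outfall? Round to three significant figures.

36.2 mg/L

Mixed concentration C = ΣQC/ΣQ = (56.30·24.00 + 8.970·176.0) / 65.27 = 2930/65.27 = 44.89 mg/L; combined flow 65.27 m³/s.
Travel time t = 19.0·1000 / 0.70 = 27140 s = 7.540 h.
Applying C = C₀e^(−kt): 44.89 × 0.6544 = 29.37 mg/L.
At the second outfall, C = (65.27·29.37 + 9.100·84.80) / (65.27 + 9.100) = 36.16 mg/L.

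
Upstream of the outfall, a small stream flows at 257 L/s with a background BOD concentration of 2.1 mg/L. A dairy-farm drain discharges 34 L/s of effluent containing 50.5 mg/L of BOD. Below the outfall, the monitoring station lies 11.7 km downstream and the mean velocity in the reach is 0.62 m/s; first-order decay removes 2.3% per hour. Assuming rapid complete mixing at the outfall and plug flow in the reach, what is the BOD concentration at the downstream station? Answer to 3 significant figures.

After mixing, C = (257.0·2.100 + 34.00·50.50) / 291.0 = 2257/291.0 = 7.755 mg/L.
Travel time t = 11.7·1000 / 0.62 = 18870 s = 5.242 h.
2.3%/h lost → k = −ln(1 − 0.023) = 0.02327 h⁻¹.
First-order decay: C = 7.755·exp(−k·t) = 7.755·0.8852 = 6.864 mg/L.

6.86 mg/L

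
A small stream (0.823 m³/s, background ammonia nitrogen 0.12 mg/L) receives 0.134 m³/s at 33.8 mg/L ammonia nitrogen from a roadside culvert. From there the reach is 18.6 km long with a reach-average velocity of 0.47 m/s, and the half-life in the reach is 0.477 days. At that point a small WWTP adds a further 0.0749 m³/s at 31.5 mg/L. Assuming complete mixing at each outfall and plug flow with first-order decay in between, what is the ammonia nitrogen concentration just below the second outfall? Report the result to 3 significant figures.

4.59 mg/L

Mass balance: C = (0.8230·0.1200 + 0.1340·33.80) / 0.9570 = 4.628/0.9570 = 4.836 mg/L; combined flow 0.9570 m³/s.
Travel time t = 18.6·1000 / 0.47 = 39570 s = 10.99 h.
Half-life 0.477 d → k = ln 2 / 0.477 = 1.453 d⁻¹.
Decay over the reach: 4.836·exp(−kt) = 4.836·0.5140 = 2.486 mg/L.
Second outfall: C = (0.9570·2.486 + 0.07490·31.50)/1.032 = 4.592 mg/L.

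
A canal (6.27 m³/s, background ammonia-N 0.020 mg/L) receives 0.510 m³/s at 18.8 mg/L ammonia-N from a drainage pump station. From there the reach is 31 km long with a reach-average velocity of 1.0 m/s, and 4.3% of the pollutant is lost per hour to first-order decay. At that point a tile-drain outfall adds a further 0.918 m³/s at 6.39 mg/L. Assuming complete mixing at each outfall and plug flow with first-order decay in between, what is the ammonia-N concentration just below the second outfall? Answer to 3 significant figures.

1.63 mg/L

After mixing, C = (6.270·0.02000 + 0.5100·18.80) / 6.780 = 9.713/6.780 = 1.433 mg/L; combined flow 6.780 m³/s.
Travel time t = 31·1000 / 1.0 = 31000 s = 8.611 h.
4.3%/h lost → k = −ln(1 − 0.043) = 0.04395 h⁻¹.
Applying C = C₀e^(−kt): 1.433 × 0.6849 = 0.9812 mg/L.
At the second outfall, C = (6.780·0.9812 + 0.9180·6.390) / (6.780 + 0.9180) = 1.626 mg/L.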